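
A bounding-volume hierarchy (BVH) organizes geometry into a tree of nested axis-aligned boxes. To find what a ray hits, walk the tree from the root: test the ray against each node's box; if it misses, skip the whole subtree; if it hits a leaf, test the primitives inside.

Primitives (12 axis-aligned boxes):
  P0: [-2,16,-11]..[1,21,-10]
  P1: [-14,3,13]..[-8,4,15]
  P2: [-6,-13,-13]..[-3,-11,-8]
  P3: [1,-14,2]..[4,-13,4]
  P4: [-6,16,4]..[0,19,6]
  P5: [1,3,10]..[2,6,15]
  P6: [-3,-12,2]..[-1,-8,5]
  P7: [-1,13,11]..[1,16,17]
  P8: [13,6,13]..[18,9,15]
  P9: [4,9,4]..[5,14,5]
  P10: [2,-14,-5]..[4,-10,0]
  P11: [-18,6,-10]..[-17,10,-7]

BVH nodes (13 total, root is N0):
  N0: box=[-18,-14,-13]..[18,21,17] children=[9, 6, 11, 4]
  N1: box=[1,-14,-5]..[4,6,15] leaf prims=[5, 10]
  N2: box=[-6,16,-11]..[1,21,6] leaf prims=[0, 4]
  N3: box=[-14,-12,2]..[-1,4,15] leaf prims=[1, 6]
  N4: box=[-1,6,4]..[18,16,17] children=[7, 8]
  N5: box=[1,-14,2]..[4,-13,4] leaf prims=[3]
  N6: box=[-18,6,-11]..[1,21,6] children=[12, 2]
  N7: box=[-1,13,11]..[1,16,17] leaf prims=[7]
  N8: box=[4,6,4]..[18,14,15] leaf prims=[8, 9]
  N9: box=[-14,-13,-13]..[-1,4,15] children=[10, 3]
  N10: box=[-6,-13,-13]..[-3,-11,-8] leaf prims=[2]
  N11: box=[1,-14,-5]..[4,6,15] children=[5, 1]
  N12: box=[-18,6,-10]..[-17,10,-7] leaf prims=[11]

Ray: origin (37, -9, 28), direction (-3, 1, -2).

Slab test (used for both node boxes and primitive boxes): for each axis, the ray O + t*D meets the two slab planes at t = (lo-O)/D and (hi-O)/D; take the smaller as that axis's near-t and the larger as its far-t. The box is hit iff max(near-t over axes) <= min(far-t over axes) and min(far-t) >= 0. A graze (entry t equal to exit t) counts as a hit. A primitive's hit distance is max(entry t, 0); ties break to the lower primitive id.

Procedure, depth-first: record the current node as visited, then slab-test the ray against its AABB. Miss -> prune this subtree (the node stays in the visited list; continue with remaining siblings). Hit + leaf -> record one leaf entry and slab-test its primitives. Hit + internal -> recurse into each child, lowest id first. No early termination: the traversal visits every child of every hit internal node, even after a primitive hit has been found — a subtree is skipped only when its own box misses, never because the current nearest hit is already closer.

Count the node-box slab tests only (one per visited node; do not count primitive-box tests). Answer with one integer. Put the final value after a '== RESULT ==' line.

Walk:
N0 x:[19/3,55/3] y:[-5,30] z:[11/2,41/2] -> hit [19/3,55/3], descend [4, 6, 9, 11]
  N4 x:[19/3,38/3] y:[15,25] z:[11/2,12] -> miss, prune
  N6 x:[12,55/3] y:[15,30] z:[11,39/2] -> hit [15,55/3], descend [2, 12]
    N2 x:[12,43/3] y:[25,30] z:[11,39/2] -> miss, prune
    N12 x:[18,55/3] y:[15,19] z:[35/2,19] -> hit [18,55/3] leaf, test {P11@t=18}
  N9 x:[38/3,17] y:[-4,13] z:[13/2,41/2] -> hit [38/3,13], descend [3, 10]
    N3 x:[38/3,17] y:[-3,13] z:[13/2,13] -> hit [38/3,13] leaf, test {P1(miss), P6(miss)}
    N10 x:[40/3,43/3] y:[-4,-2] z:[18,41/2] -> miss, prune
  N11 x:[11,12] y:[-5,15] z:[13/2,33/2] -> hit [11,12], descend [1, 5]
    N1 x:[11,12] y:[-5,15] z:[13/2,33/2] -> hit [11,12] leaf, test {P5(miss), P10(miss)}
    N5 x:[11,12] y:[-5,-4] z:[12,13] -> miss, prune

Summary -> nodes [0, 4, 6, 2, 12, 9, 3, 10, 11, 1, 5]; box-tests=11; leaf-entries=3; first=P11

== RESULT ==
11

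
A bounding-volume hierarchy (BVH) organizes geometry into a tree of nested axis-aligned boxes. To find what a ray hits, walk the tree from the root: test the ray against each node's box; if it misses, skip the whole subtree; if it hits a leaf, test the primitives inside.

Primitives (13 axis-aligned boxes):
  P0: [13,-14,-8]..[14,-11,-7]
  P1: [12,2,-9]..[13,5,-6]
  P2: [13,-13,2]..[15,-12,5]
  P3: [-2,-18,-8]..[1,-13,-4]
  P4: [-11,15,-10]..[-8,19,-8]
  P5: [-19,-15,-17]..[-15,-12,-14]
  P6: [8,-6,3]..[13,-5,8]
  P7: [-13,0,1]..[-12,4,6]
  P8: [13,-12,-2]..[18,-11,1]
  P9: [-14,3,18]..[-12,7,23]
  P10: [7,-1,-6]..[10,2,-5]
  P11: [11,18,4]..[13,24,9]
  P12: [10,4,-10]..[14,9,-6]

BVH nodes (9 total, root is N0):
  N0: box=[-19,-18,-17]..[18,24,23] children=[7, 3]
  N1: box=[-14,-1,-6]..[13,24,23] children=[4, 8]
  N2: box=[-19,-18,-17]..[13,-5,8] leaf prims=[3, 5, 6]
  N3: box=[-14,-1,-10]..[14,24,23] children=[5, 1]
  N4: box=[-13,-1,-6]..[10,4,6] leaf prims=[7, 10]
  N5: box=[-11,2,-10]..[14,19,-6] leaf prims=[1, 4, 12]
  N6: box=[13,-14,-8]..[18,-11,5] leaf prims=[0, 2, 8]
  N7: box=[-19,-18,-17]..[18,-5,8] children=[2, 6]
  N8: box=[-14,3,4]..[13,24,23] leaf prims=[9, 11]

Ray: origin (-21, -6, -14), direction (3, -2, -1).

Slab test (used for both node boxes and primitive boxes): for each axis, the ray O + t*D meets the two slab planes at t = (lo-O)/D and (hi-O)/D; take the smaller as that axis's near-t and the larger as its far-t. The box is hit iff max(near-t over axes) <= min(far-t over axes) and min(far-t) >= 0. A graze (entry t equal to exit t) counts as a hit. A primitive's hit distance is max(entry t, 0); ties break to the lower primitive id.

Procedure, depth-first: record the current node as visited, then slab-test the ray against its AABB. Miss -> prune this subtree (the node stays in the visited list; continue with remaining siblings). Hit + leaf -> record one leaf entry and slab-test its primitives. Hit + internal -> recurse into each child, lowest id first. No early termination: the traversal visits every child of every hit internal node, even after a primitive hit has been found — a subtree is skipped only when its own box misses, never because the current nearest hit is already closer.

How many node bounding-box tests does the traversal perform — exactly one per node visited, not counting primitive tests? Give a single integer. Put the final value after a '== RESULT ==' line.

Trace the traversal:
N0 x:[2/3,13] y:[-15,6] z:[-37,3] -> hit [2/3,3], descend [3, 7]
  N3 x:[7/3,35/3] y:[-15,-5/2] z:[-37,-4] -> miss, prune
  N7 x:[2/3,13] y:[-1/2,6] z:[-22,3] -> hit [2/3,3], descend [2, 6]
    N2 x:[2/3,34/3] y:[-1/2,6] z:[-22,3] -> hit [2/3,3] leaf, test {P3(miss), P5(miss), P6(miss)}
    N6 x:[34/3,13] y:[5/2,4] z:[-19,-6] -> miss, prune

5 AABB tests over nodes [0, 3, 7, 2, 6]; 1 leaf entered; closest miss.

== RESULT ==
5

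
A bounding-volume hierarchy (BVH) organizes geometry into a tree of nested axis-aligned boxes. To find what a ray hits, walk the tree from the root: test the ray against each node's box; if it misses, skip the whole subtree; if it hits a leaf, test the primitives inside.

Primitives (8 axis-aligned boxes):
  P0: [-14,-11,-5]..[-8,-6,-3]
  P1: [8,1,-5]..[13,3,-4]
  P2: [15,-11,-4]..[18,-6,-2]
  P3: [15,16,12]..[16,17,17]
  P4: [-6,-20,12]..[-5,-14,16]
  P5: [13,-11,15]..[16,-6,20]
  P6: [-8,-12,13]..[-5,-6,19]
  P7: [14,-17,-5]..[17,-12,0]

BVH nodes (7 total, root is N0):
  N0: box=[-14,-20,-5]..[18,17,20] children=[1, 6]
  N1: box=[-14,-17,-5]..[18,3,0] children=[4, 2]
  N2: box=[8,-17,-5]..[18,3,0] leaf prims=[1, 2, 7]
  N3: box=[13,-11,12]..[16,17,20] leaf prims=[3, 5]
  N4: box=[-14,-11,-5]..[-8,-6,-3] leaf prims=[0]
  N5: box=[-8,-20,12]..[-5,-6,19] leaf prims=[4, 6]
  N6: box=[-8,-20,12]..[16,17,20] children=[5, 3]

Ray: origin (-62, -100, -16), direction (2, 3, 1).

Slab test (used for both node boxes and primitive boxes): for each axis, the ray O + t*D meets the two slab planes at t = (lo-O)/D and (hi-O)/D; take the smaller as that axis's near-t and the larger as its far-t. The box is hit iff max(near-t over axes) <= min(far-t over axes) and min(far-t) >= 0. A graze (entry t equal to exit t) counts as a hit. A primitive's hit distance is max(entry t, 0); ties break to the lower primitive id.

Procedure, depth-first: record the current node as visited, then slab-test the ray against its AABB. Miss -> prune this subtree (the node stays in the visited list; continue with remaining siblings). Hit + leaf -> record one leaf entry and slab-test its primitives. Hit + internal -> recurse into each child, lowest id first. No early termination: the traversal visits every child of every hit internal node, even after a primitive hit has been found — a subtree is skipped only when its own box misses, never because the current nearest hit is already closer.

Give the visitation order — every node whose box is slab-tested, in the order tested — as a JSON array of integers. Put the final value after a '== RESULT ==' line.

Trace the traversal:
N0 x:[24,40] y:[80/3,39] z:[11,36] -> hit [80/3,36], descend [1, 6]
  N1 x:[24,40] y:[83/3,103/3] z:[11,16] -> miss, prune
  N6 x:[27,39] y:[80/3,39] z:[28,36] -> hit [28,36], descend [3, 5]
    N3 x:[75/2,39] y:[89/3,39] z:[28,36] -> miss, prune
    N5 x:[27,57/2] y:[80/3,94/3] z:[28,35] -> hit [28,57/2] leaf, test {P4@t=28, P6(miss)}

5 AABB tests over nodes [0, 1, 6, 3, 5]; 1 leaf entered; closest P4.

== RESULT ==
[0, 1, 6, 3, 5]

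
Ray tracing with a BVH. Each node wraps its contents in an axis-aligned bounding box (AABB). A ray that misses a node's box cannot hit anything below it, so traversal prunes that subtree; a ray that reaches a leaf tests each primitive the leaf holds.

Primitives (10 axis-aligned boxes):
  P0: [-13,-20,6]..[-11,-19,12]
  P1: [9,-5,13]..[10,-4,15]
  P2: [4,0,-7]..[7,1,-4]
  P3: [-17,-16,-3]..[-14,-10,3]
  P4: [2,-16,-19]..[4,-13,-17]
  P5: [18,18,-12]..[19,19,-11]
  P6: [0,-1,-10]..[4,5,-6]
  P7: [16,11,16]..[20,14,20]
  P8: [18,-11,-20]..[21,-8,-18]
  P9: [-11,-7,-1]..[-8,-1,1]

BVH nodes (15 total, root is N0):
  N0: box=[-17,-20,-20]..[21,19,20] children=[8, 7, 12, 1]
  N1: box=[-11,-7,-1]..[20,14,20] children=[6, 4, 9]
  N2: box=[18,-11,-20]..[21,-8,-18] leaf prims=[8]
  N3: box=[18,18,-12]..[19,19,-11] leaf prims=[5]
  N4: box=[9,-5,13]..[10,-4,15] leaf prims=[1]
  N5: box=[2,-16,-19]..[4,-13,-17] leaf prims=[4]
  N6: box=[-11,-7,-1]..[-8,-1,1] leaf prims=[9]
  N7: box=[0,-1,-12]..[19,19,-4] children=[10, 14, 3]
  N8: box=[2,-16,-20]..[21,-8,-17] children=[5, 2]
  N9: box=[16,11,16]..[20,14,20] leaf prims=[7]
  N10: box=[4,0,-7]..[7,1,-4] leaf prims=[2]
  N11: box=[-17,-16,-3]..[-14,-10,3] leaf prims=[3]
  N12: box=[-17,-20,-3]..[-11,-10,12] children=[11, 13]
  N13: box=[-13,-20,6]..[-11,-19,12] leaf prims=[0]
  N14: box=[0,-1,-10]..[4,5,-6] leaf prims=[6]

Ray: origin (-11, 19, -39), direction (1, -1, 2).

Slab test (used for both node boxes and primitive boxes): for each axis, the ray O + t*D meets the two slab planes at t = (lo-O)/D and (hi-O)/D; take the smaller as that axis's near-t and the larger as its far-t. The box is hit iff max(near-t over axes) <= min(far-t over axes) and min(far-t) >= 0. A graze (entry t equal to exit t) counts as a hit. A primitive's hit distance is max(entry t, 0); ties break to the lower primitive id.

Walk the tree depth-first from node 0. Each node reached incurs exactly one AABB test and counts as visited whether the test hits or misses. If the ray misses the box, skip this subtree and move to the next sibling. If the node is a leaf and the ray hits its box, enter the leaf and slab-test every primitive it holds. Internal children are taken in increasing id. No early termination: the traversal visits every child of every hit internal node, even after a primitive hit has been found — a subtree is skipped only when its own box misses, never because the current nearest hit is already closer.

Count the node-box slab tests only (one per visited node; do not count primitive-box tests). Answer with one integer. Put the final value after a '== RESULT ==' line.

Walk:
N0 x:[-6,32] y:[0,39] z:[19/2,59/2] -> hit [19/2,59/2], descend [1, 7, 8, 12]
  N1 x:[0,31] y:[5,26] z:[19,59/2] -> hit [19,26], descend [4, 6, 9]
    N4 x:[20,21] y:[23,24] z:[26,27] -> miss, prune
    N6 x:[0,3] y:[20,26] z:[19,20] -> miss, prune
    N9 x:[27,31] y:[5,8] z:[55/2,59/2] -> miss, prune
  N7 x:[11,30] y:[0,20] z:[27/2,35/2] -> hit [27/2,35/2], descend [3, 10, 14]
    N3 x:[29,30] y:[0,1] z:[27/2,14] -> miss, prune
    N10 x:[15,18] y:[18,19] z:[16,35/2] -> miss, prune
    N14 x:[11,15] y:[14,20] z:[29/2,33/2] -> hit [29/2,15] leaf, test {P6@t=29/2}
  N8 x:[13,32] y:[27,35] z:[19/2,11] -> miss, prune
  N12 x:[-6,0] y:[29,39] z:[18,51/2] -> miss, prune

order=[0, 1, 4, 6, 9, 7, 3, 10, 14, 8, 12]  |boxes|=11  |leaves|=1  hit=P6

== RESULT ==
11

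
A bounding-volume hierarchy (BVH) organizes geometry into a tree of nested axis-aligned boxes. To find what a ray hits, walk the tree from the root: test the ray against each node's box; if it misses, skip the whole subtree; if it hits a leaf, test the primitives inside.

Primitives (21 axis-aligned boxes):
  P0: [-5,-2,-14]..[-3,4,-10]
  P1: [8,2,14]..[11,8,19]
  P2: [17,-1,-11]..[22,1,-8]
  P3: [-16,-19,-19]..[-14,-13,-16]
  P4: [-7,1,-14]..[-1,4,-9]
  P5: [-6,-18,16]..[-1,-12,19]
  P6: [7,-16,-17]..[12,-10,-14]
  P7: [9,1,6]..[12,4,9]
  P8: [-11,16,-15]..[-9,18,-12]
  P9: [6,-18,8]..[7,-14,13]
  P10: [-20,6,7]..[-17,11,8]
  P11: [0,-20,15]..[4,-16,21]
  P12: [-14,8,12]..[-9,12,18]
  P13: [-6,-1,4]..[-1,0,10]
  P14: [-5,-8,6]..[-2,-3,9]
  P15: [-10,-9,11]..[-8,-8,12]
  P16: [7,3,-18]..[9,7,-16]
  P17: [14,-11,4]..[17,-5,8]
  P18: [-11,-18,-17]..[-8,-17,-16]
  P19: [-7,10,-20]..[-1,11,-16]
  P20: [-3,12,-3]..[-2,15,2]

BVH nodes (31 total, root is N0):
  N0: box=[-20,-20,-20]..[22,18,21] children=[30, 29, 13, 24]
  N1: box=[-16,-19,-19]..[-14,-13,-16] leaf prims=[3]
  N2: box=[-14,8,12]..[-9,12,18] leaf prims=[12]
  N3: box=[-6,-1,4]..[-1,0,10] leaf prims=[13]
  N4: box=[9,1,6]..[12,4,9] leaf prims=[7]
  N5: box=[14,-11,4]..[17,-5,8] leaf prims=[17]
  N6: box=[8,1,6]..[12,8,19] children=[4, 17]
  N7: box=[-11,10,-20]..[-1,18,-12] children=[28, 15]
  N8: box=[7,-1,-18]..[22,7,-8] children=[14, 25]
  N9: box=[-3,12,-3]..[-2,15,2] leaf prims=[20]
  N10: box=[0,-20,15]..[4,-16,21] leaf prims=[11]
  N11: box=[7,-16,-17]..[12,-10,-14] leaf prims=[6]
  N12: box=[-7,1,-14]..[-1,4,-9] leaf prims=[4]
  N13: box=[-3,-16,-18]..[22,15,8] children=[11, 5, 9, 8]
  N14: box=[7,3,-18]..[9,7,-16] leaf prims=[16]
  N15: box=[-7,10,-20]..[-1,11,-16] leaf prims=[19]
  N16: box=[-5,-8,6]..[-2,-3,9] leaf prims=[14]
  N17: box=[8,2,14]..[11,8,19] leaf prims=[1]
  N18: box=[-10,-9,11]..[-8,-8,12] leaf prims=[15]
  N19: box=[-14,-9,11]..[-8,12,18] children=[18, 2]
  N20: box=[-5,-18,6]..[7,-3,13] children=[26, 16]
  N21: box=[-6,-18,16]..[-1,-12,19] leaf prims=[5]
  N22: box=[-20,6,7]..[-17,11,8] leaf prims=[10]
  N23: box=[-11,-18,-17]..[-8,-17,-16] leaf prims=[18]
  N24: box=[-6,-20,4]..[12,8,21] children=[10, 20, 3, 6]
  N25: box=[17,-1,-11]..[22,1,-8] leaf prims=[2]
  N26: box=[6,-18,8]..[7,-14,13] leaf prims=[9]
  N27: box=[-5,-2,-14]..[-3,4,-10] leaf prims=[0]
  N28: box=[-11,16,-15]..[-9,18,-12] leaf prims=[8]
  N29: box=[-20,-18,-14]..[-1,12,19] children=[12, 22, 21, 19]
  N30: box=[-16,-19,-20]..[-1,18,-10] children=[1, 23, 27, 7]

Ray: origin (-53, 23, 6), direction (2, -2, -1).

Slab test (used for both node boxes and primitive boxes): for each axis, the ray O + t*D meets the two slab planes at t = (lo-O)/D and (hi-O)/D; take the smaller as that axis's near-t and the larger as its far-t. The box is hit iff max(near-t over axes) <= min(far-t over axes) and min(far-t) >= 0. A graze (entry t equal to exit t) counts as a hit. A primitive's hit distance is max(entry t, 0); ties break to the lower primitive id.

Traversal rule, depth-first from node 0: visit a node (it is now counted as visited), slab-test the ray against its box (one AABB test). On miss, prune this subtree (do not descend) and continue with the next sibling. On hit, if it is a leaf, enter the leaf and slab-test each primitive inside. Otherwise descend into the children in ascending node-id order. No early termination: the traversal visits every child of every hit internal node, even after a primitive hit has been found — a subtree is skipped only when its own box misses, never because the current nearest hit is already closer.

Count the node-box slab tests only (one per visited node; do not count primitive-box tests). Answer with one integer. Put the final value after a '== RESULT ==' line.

Trace the traversal:
N0 x:[33/2,75/2] y:[5/2,43/2] z:[-15,26] -> hit [33/2,43/2], descend [13, 24, 29, 30]
  N13 x:[25,75/2] y:[4,39/2] z:[-2,24] -> miss, prune
  N24 x:[47/2,65/2] y:[15/2,43/2] z:[-15,2] -> miss, prune
  N29 x:[33/2,26] y:[11/2,41/2] z:[-13,20] -> hit [33/2,20], descend [12, 19, 21, 22]
    N12 x:[23,26] y:[19/2,11] z:[15,20] -> miss, prune
    N19 x:[39/2,45/2] y:[11/2,16] z:[-12,-5] -> miss, prune
    N21 x:[47/2,26] y:[35/2,41/2] z:[-13,-10] -> miss, prune
    N22 x:[33/2,18] y:[6,17/2] z:[-2,-1] -> miss, prune
  N30 x:[37/2,26] y:[5/2,21] z:[16,26] -> hit [37/2,21], descend [1, 7, 23, 27]
    N1 x:[37/2,39/2] y:[18,21] z:[22,25] -> miss, prune
    N7 x:[21,26] y:[5/2,13/2] z:[18,26] -> miss, prune
    N23 x:[21,45/2] y:[20,41/2] z:[22,23] -> miss, prune
    N27 x:[24,25] y:[19/2,25/2] z:[16,20] -> miss, prune

Visited [0, 13, 24, 29, 12, 19, 21, 22, 30, 1, 7, 23, 27]. Tests: 13 box, 0 leaf. Nearest: miss.

== RESULT ==
13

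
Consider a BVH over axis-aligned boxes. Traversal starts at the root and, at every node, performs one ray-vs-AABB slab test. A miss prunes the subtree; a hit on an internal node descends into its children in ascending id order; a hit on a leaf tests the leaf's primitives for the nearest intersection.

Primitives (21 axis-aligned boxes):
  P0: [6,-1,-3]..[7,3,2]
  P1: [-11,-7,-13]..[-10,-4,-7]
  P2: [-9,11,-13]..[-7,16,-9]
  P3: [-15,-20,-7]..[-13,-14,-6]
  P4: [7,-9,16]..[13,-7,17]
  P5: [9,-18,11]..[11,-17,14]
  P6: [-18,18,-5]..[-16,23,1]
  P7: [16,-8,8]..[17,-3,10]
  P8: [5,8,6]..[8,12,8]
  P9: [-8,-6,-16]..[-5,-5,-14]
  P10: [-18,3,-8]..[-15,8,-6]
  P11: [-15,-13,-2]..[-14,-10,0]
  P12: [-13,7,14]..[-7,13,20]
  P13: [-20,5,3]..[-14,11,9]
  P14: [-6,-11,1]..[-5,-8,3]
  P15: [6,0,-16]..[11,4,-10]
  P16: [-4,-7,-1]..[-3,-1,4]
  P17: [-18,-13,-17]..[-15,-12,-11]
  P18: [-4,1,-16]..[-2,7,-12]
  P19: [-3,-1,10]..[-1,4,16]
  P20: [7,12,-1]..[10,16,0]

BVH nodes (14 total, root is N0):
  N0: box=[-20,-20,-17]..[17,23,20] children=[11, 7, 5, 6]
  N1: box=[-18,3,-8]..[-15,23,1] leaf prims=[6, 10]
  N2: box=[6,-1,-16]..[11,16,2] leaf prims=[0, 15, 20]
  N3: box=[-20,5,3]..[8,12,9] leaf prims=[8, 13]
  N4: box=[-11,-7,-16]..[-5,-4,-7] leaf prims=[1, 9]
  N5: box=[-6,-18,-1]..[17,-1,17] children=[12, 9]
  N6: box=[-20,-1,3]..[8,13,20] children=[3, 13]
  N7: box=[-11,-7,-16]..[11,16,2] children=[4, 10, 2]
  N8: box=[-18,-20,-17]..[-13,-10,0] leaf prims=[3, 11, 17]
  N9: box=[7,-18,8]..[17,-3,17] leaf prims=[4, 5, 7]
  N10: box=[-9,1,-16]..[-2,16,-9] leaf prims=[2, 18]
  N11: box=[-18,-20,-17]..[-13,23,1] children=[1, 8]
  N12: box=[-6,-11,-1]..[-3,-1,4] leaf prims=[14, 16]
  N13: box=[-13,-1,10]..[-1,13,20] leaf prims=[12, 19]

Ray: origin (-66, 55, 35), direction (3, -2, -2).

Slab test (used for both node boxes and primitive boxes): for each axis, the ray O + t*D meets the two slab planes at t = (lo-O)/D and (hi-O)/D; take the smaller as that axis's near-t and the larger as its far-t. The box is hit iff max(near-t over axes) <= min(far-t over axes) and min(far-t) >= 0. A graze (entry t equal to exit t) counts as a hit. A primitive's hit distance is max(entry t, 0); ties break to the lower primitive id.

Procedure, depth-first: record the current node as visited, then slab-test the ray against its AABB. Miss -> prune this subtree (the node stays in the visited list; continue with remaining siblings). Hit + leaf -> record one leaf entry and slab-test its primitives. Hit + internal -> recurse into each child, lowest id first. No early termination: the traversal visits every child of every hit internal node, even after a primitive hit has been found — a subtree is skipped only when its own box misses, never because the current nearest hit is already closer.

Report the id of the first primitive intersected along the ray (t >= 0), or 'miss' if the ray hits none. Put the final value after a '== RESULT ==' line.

Trace the traversal:
N0 x:[46/3,83/3] y:[16,75/2] z:[15/2,26] -> hit [16,26], descend [5, 6, 7, 11]
  N5 x:[20,83/3] y:[28,73/2] z:[9,18] -> miss, prune
  N6 x:[46/3,74/3] y:[21,28] z:[15/2,16] -> miss, prune
  N7 x:[55/3,77/3] y:[39/2,31] z:[33/2,51/2] -> hit [39/2,51/2], descend [2, 4, 10]
    N2 x:[24,77/3] y:[39/2,28] z:[33/2,51/2] -> hit [24,51/2] leaf, test {P0(miss), P15@t=51/2, P20(miss)}
    N4 x:[55/3,61/3] y:[59/2,31] z:[21,51/2] -> miss, prune
    N10 x:[19,64/3] y:[39/2,27] z:[22,51/2] -> miss, prune
  N11 x:[16,53/3] y:[16,75/2] z:[17,26] -> hit [17,53/3], descend [1, 8]
    N1 x:[16,17] y:[16,26] z:[17,43/2] -> hit [17,17] leaf, test {P6(miss), P10(miss)}
    N8 x:[16,53/3] y:[65/2,75/2] z:[35/2,26] -> miss, prune

Summary -> nodes [0, 5, 6, 7, 2, 4, 10, 11, 1, 8]; box-tests=10; leaf-entries=2; first=P15

== RESULT ==
15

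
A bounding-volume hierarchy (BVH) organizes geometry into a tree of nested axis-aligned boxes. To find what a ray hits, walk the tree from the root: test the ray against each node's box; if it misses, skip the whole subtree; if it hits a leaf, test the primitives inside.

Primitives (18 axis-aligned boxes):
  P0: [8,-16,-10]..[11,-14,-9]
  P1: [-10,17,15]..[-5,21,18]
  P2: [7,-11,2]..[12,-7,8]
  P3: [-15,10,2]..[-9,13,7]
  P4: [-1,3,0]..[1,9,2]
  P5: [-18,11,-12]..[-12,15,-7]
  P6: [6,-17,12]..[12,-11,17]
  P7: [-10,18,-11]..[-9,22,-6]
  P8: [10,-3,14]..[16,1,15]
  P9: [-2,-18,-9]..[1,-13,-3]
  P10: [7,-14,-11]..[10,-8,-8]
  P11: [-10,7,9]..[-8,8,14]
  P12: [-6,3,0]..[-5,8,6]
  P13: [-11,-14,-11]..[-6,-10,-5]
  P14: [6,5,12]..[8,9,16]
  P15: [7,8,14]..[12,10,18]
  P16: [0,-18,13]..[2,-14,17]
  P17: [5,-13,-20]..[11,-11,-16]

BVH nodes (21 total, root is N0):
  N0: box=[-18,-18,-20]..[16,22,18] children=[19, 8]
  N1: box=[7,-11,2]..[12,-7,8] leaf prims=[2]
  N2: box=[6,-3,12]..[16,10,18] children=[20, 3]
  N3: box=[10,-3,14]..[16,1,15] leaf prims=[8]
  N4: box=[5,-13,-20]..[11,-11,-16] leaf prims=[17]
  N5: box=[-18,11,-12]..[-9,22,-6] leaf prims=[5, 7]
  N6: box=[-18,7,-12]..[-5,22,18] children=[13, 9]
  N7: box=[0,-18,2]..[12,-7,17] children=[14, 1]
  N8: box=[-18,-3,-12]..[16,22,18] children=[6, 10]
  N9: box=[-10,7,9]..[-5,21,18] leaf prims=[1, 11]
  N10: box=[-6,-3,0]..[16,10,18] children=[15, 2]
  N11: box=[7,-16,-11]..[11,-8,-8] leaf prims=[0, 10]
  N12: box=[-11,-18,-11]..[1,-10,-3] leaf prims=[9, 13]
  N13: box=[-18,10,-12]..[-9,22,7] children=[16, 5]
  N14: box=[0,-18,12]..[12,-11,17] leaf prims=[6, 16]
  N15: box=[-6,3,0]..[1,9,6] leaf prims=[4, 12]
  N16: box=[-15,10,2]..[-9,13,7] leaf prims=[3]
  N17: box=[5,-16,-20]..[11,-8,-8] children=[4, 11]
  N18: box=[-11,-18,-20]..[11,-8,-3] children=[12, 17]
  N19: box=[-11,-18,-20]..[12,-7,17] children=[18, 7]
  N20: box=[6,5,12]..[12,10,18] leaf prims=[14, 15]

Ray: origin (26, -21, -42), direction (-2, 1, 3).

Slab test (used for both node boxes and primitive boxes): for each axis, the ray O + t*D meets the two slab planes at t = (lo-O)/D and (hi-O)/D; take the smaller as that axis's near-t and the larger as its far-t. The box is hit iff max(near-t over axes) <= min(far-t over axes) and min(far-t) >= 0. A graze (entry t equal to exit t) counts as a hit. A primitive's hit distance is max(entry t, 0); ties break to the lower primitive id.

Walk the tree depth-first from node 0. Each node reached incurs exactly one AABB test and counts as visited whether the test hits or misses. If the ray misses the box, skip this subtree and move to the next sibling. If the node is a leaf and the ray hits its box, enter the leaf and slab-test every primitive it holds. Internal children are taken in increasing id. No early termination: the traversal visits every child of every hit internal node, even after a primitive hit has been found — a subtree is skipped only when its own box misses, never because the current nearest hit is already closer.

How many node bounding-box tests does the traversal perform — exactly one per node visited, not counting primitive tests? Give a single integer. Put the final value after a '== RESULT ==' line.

Trace the traversal:
N0 x:[5,22] y:[3,43] z:[22/3,20] -> hit [22/3,20], descend [8, 19]
  N8 x:[5,22] y:[18,43] z:[10,20] -> hit [18,20], descend [6, 10]
    N6 x:[31/2,22] y:[28,43] z:[10,20] -> miss, prune
    N10 x:[5,16] y:[18,31] z:[14,20] -> miss, prune
  N19 x:[7,37/2] y:[3,14] z:[22/3,59/3] -> hit [22/3,14], descend [7, 18]
    N7 x:[7,13] y:[3,14] z:[44/3,59/3] -> miss, prune
    N18 x:[15/2,37/2] y:[3,13] z:[22/3,13] -> hit [15/2,13], descend [12, 17]
      N12 x:[25/2,37/2] y:[3,11] z:[31/3,13] -> miss, prune
      N17 x:[15/2,21/2] y:[5,13] z:[22/3,34/3] -> hit [15/2,21/2], descend [4, 11]
        N4 x:[15/2,21/2] y:[8,10] z:[22/3,26/3] -> hit [8,26/3] leaf, test {P17@t=8}
        N11 x:[15/2,19/2] y:[5,13] z:[31/3,34/3] -> miss, prune

Summary -> nodes [0, 8, 6, 10, 19, 7, 18, 12, 17, 4, 11]; box-tests=11; leaf-entries=1; first=P17

== RESULT ==
11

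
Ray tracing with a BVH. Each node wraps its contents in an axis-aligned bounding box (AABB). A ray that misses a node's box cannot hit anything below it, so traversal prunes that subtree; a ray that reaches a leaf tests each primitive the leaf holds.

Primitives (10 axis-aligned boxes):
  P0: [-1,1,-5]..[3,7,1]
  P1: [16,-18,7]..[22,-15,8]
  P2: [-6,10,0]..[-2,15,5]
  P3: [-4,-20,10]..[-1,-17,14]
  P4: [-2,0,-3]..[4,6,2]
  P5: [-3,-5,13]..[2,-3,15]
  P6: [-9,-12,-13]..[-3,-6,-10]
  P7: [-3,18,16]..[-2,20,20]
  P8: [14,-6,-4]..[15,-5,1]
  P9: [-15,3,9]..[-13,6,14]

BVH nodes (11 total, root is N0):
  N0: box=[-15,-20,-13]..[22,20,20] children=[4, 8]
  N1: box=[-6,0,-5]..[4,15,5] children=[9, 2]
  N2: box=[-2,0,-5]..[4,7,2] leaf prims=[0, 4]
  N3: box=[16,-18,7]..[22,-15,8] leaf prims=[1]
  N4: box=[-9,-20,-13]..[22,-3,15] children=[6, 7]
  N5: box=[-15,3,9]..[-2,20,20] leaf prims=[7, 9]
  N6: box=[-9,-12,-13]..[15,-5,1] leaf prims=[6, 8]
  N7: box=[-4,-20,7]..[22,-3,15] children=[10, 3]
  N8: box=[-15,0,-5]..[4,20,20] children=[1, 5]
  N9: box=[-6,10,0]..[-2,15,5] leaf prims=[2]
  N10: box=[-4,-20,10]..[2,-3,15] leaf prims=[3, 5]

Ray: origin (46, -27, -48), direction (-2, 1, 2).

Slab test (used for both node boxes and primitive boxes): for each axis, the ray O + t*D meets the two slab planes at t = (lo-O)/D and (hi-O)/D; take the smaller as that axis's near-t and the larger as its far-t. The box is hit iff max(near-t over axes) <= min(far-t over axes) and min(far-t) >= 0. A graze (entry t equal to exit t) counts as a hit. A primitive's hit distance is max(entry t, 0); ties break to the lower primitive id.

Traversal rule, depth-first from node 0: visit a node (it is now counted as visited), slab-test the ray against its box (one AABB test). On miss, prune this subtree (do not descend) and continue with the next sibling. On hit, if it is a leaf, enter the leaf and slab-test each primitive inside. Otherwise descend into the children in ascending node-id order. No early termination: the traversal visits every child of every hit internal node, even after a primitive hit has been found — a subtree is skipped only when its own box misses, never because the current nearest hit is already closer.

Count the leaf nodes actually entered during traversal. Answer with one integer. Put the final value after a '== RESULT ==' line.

Walk:
N0 x:[12,61/2] y:[7,47] z:[35/2,34] -> hit [35/2,61/2], descend [4, 8]
  N4 x:[12,55/2] y:[7,24] z:[35/2,63/2] -> hit [35/2,24], descend [6, 7]
    N6 x:[31/2,55/2] y:[15,22] z:[35/2,49/2] -> hit [35/2,22] leaf, test {P6(miss), P8(miss)}
    N7 x:[12,25] y:[7,24] z:[55/2,63/2] -> miss, prune
  N8 x:[21,61/2] y:[27,47] z:[43/2,34] -> hit [27,61/2], descend [1, 5]
    N1 x:[21,26] y:[27,42] z:[43/2,53/2] -> miss, prune
    N5 x:[24,61/2] y:[30,47] z:[57/2,34] -> hit [30,61/2] leaf, test {P7(miss), P9@t=30}

7 AABB tests over nodes [0, 4, 6, 7, 8, 1, 5]; 2 leaves entered; closest P9.

== RESULT ==
2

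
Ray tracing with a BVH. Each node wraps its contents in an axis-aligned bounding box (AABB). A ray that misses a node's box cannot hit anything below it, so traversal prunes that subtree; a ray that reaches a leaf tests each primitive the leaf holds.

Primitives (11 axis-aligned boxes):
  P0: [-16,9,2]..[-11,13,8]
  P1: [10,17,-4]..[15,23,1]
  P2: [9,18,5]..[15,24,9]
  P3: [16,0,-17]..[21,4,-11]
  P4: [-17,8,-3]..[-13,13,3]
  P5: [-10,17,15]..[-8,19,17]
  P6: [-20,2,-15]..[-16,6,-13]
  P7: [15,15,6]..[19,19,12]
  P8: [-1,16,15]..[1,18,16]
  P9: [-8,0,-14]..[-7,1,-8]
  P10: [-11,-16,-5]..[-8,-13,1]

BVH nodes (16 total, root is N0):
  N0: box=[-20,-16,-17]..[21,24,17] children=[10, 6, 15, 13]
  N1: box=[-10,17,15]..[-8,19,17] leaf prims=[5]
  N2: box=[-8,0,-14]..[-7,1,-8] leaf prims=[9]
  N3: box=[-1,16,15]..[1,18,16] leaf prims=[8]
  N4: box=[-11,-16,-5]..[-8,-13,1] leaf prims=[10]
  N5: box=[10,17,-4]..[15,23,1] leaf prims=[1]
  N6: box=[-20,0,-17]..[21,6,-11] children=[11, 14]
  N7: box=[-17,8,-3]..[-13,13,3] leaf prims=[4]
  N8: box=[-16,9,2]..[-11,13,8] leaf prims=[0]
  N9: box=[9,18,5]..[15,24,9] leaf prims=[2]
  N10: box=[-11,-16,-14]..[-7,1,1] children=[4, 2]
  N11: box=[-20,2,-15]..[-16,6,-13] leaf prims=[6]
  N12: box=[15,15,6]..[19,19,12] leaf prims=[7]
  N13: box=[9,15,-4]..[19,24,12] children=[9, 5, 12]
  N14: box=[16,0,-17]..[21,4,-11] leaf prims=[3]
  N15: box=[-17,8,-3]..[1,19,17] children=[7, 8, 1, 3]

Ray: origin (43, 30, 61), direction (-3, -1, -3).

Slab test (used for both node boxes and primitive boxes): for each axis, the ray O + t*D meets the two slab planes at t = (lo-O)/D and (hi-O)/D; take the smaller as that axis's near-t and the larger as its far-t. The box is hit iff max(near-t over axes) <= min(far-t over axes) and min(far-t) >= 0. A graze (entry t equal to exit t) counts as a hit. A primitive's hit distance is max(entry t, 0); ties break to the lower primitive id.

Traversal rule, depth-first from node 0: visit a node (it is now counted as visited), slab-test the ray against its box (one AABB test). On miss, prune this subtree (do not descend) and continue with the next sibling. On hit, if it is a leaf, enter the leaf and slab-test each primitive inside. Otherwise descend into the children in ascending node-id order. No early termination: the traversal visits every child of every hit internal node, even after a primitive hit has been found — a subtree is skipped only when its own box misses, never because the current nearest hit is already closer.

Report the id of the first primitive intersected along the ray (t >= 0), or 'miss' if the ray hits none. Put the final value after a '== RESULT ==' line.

Trace the traversal:
N0 x:[22/3,21] y:[6,46] z:[44/3,26] -> hit [44/3,21], descend [6, 10, 13, 15]
  N6 x:[22/3,21] y:[24,30] z:[24,26] -> miss, prune
  N10 x:[50/3,18] y:[29,46] z:[20,25] -> miss, prune
  N13 x:[8,34/3] y:[6,15] z:[49/3,65/3] -> miss, prune
  N15 x:[14,20] y:[11,22] z:[44/3,64/3] -> hit [44/3,20], descend [1, 3, 7, 8]
    N1 x:[17,53/3] y:[11,13] z:[44/3,46/3] -> miss, prune
    N3 x:[14,44/3] y:[12,14] z:[15,46/3] -> miss, prune
    N7 x:[56/3,20] y:[17,22] z:[58/3,64/3] -> hit [58/3,20] leaf, test {P4@t=58/3}
    N8 x:[18,59/3] y:[17,21] z:[53/3,59/3] -> hit [18,59/3] leaf, test {P0@t=18}

Summary -> nodes [0, 6, 10, 13, 15, 1, 3, 7, 8]; box-tests=9; leaf-entries=2; first=P0

== RESULT ==
0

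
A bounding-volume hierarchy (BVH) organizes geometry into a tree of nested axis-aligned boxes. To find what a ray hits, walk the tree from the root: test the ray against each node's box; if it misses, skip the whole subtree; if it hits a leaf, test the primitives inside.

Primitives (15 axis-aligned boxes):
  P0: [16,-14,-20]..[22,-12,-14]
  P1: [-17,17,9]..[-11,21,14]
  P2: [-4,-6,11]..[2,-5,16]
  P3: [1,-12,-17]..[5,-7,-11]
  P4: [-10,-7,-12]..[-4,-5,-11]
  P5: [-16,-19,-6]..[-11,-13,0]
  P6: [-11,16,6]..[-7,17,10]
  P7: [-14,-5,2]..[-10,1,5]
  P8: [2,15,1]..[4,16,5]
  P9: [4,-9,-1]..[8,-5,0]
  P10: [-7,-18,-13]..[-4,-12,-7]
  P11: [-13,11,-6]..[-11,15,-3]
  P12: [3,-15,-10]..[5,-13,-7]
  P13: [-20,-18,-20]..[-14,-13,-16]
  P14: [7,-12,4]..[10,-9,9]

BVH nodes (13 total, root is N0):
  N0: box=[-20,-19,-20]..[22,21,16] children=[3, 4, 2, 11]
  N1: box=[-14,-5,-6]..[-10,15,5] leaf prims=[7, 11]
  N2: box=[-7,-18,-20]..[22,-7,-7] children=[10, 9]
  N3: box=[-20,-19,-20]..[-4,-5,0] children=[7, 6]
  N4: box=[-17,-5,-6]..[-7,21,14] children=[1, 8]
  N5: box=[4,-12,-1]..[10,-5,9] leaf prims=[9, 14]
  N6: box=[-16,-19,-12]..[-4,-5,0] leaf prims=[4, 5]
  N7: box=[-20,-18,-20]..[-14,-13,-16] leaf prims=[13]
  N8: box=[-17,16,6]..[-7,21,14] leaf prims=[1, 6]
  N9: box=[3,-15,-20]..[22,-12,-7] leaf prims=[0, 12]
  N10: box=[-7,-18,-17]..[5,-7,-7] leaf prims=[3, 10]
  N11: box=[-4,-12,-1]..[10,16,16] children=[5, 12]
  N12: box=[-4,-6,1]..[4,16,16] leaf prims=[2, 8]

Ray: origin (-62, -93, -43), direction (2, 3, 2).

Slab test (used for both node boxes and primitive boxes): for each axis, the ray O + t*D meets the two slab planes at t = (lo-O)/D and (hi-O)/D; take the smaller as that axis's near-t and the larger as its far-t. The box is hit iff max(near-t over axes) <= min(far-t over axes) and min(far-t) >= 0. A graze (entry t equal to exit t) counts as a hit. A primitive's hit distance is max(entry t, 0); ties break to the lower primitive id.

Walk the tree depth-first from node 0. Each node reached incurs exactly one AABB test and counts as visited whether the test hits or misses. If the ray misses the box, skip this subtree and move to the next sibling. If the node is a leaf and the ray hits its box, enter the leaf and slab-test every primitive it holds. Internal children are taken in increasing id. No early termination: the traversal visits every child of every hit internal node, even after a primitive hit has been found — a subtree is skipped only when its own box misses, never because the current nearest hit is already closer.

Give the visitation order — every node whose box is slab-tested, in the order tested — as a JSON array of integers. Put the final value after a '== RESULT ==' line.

Traverse from the root:
N0 x:[21,42] y:[74/3,38] z:[23/2,59/2] -> hit [74/3,59/2], descend [2, 3, 4, 11]
  N2 x:[55/2,42] y:[25,86/3] z:[23/2,18] -> miss, prune
  N3 x:[21,29] y:[74/3,88/3] z:[23/2,43/2] -> miss, prune
  N4 x:[45/2,55/2] y:[88/3,38] z:[37/2,57/2] -> miss, prune
  N11 x:[29,36] y:[27,109/3] z:[21,59/2] -> hit [29,59/2], descend [5, 12]
    N5 x:[33,36] y:[27,88/3] z:[21,26] -> miss, prune
    N12 x:[29,33] y:[29,109/3] z:[22,59/2] -> hit [29,59/2] leaf, test {P2@t=29, P8(miss)}

7 AABB tests over nodes [0, 2, 3, 4, 11, 5, 12]; 1 leaf entered; closest P2.

== RESULT ==
[0, 2, 3, 4, 11, 5, 12]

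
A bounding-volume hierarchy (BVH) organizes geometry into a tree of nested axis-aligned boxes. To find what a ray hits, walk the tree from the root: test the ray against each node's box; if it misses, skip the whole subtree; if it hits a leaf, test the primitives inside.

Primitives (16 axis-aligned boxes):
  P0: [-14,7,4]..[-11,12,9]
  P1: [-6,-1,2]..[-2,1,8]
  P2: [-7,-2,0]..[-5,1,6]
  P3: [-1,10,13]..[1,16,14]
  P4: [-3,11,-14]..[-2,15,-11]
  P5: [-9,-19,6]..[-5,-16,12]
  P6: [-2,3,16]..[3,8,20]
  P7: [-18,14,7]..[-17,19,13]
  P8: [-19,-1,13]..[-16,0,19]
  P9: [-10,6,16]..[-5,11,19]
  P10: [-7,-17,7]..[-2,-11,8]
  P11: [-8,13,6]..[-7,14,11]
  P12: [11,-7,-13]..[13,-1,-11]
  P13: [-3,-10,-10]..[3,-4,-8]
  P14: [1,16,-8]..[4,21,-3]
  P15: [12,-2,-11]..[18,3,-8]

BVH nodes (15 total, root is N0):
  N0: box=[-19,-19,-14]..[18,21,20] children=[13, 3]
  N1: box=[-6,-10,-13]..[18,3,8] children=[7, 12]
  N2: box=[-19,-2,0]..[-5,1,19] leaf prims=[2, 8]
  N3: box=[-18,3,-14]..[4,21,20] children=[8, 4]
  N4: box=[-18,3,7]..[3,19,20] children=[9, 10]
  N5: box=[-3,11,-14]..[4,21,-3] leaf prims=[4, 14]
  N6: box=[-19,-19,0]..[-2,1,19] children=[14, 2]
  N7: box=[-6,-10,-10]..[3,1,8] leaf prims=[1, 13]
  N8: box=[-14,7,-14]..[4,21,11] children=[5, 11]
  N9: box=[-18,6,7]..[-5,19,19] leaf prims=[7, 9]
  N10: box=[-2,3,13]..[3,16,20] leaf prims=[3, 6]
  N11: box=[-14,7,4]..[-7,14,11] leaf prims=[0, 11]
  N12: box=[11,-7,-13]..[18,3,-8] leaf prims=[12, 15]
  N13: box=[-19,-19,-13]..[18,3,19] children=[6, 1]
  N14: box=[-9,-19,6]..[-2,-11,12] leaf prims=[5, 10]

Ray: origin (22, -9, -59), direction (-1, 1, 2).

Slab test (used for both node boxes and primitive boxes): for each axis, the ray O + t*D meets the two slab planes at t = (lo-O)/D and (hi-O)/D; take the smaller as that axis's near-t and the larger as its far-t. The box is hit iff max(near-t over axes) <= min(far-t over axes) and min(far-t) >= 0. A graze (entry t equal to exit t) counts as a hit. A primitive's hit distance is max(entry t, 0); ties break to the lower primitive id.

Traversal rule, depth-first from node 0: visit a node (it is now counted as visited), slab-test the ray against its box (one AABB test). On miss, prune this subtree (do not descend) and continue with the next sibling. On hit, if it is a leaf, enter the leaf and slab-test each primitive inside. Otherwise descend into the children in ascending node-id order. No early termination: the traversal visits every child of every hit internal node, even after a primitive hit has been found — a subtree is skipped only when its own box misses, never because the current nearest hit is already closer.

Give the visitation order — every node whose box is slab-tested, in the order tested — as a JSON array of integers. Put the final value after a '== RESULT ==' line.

Trace the traversal:
N0 x:[4,41] y:[-10,30] z:[45/2,79/2] -> hit [45/2,30], descend [3, 13]
  N3 x:[18,40] y:[12,30] z:[45/2,79/2] -> hit [45/2,30], descend [4, 8]
    N4 x:[19,40] y:[12,28] z:[33,79/2] -> miss, prune
    N8 x:[18,36] y:[16,30] z:[45/2,35] -> hit [45/2,30], descend [5, 11]
      N5 x:[18,25] y:[20,30] z:[45/2,28] -> hit [45/2,25] leaf, test {P4@t=24, P14(miss)}
      N11 x:[29,36] y:[16,23] z:[63/2,35] -> miss, prune
  N13 x:[4,41] y:[-10,12] z:[23,39] -> miss, prune

Summary -> nodes [0, 3, 4, 8, 5, 11, 13]; box-tests=7; leaf-entries=1; first=P4

== RESULT ==
[0, 3, 4, 8, 5, 11, 13]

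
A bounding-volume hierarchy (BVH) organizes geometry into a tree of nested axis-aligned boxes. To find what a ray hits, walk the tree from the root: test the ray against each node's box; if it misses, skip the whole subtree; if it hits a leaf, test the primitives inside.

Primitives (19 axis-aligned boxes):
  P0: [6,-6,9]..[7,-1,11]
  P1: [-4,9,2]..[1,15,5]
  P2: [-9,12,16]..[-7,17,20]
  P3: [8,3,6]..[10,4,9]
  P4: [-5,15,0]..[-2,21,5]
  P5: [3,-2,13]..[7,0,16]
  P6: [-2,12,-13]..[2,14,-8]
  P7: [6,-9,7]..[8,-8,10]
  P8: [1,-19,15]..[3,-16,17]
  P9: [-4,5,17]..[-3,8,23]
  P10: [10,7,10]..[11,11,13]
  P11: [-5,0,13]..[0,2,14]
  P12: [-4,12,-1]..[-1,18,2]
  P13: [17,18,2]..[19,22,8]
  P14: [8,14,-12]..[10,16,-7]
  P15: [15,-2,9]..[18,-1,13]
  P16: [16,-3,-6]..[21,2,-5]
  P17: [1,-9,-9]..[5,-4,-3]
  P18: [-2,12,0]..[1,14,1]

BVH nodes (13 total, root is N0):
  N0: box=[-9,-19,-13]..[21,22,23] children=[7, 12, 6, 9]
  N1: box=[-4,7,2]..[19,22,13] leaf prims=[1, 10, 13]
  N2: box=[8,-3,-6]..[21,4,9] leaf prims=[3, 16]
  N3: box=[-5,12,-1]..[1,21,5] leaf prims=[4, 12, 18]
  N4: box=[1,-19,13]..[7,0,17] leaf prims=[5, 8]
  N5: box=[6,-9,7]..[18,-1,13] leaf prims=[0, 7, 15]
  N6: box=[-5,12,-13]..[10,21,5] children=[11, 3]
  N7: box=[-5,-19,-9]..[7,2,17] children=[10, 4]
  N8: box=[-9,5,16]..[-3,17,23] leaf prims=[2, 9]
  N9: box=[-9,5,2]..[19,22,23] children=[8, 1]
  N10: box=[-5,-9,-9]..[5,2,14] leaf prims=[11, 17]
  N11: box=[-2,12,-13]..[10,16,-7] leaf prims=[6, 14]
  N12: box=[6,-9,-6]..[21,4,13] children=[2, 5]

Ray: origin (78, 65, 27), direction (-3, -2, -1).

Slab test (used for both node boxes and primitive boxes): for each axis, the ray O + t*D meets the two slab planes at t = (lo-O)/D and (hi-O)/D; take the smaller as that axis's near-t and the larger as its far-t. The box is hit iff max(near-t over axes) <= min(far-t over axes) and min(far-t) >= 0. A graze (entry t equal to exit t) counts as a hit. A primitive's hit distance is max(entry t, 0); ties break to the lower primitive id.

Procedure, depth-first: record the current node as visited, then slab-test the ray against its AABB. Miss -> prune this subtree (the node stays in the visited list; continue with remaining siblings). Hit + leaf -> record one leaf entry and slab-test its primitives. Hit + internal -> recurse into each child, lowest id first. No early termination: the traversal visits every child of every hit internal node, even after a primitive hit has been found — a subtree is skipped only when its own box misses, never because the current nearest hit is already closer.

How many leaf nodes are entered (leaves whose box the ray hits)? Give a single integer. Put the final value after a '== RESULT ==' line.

Walk:
N0 x:[19,29] y:[43/2,42] z:[4,40] -> hit [43/2,29], descend [6, 7, 9, 12]
  N6 x:[68/3,83/3] y:[22,53/2] z:[22,40] -> hit [68/3,53/2], descend [3, 11]
    N3 x:[77/3,83/3] y:[22,53/2] z:[22,28] -> hit [77/3,53/2] leaf, test {P4(miss), P12@t=79/3, P18@t=26}
    N11 x:[68/3,80/3] y:[49/2,53/2] z:[34,40] -> miss, prune
  N7 x:[71/3,83/3] y:[63/2,42] z:[10,36] -> miss, prune
  N9 x:[59/3,29] y:[43/2,30] z:[4,25] -> hit [43/2,25], descend [1, 8]
    N1 x:[59/3,82/3] y:[43/2,29] z:[14,25] -> hit [43/2,25] leaf, test {P1(miss), P10(miss), P13(miss)}
    N8 x:[27,29] y:[24,30] z:[4,11] -> miss, prune
  N12 x:[19,24] y:[61/2,37] z:[14,33] -> miss, prune

order=[0, 6, 3, 11, 7, 9, 1, 8, 12]  |boxes|=9  |leaves|=2  hit=P18

== RESULT ==
2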